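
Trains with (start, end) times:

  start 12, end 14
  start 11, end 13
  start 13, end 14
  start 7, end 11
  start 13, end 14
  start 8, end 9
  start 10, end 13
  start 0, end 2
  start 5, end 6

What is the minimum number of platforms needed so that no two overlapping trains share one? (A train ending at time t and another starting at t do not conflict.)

Events (time:±→running): 0:+→1 2:-→0 5:+→1 6:-→0 7:+→1 8:+→2 9:-→1 10:+→2 11:-→1 11:+→2 12:+→3 … peak 3.

3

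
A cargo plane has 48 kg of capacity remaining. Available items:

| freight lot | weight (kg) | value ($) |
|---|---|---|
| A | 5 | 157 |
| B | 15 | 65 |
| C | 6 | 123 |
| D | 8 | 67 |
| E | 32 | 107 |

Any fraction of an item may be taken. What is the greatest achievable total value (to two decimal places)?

Sort by value per unit weight and fill in that order.
Order: A (157/5=31.40) > C (123/6=20.50) > D (67/8=8.38) > B (65/15=4.33) > E (107/32=3.34)
Fill: take A (5 @ 157) → take C (6 @ 123) → take D (8 @ 67) → take B (15 @ 65) → take 14/32 of E → 46.81; 48/48 used.
Total value = 458.81

458.81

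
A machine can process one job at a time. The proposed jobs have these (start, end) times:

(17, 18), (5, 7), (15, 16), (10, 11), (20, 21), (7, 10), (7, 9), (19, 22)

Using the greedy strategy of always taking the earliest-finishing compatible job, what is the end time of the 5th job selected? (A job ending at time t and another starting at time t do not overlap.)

Greedy by earliest finish: after sorting by end time, pick each interval compatible with the last pick.
By end time: (5,7), (7,9), (7,10), (10,11), (15,16), (17,18), (20,21), (19,22).
Pick (5,7); next start ≥ 7 → (7,9); next start ≥ 9 → (10,11); next start ≥ 11 → (15,16); next start ≥ 16 → (17,18); next start ≥ 18 → (20,21).
Selected: (5,7) (7,9) (10,11) (15,16) (17,18) (20,21)

18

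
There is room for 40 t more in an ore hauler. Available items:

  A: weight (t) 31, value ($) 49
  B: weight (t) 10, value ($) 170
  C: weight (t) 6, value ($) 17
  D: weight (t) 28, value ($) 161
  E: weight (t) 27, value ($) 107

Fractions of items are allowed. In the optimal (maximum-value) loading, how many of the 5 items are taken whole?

2

Ratios (sorted): B 17.00, D 5.75, E 3.96, C 2.83, A 1.58
take B (10 @ 170); take D (28 @ 161); take 2/27 of E → 7.93. Capacity used 40/40.
2 item(s) taken whole; one partial (take 2/27 of E).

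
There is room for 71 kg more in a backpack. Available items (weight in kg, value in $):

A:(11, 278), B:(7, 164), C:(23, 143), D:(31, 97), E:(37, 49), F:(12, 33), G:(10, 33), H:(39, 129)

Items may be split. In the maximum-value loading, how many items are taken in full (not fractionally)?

3

Ratios (sorted): A 25.27, B 23.43, C 6.22, H 3.31, G 3.30, D 3.13, F 2.75, E 1.32
take A (11 @ 278); take B (7 @ 164); take C (23 @ 143); take 30/39 of H → 99.23. Capacity used 71/71.
3 item(s) taken whole; one partial (take 30/39 of H).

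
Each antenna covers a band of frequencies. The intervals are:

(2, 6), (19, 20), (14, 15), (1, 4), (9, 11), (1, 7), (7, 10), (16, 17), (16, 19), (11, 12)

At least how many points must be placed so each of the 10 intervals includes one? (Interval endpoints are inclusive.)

6

Sort by right endpoint; whenever an interval is uncovered, place a point at its right end.
By right end: [1,4]  [2,6]  [1,7]  [7,10]  [9,11]  [11,12]  [14,15]  [16,17]  [16,19]  [19,20]
[1,4] uncovered → point at 4; [7,10] uncovered → point at 10; [11,12] uncovered → point at 12; [14,15] uncovered → point at 15; [16,17] uncovered → point at 17; [19,20] uncovered → point at 20.
Points: 4, 10, 12, 15, 17, 20 (6 total).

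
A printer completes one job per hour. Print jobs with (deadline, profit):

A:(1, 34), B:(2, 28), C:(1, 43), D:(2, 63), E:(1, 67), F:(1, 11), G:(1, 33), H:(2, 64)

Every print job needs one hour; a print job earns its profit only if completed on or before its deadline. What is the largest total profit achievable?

131

Sort by profit descending; place each in the latest free slot ≤ its deadline.
Profit order: E=67 H=64 D=63 C=43 A=34 G=33 B=28 F=11
Assign: E→slot 1, H→slot 2, D skipped, C skipped, A skipped, G skipped, B skipped, F skipped.
Slots: [1:E] [2:H]
Profit = 67 + 64 = 131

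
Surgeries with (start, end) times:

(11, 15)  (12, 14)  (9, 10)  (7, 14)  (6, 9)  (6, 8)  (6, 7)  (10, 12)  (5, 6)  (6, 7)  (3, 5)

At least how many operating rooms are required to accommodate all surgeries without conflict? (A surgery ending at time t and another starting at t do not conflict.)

The answer is the maximum number of intervals overlapping at any instant.
Events (time:±→running): 3:+→1 5:-→0 5:+→1 6:-→0 6:+→1 6:+→2 6:+→3 6:+→4 … peak 4.

4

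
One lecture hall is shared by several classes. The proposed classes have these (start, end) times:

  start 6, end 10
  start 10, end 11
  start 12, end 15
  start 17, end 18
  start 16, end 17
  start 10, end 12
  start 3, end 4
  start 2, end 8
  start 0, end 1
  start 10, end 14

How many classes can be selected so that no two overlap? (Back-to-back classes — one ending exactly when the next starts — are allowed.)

Sorted by end: (0,1)  (3,4)  (2,8)  (6,10)  (10,11)  (10,12)  (10,14)  (12,15)  (16,17)  (17,18)
take (0,1); take (3,4); skip (2,8); take (6,10); take (10,11); skip (10,12); skip (10,14); take (12,15); take (16,17); take (17,18).
Selected 7 classes.

7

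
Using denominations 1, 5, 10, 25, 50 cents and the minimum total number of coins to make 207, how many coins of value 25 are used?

Greedy: take as many of the largest coin as possible, then repeat with the remainder.
207 = 4×50 + 1×5 + 2×1
Count of 25: 0

0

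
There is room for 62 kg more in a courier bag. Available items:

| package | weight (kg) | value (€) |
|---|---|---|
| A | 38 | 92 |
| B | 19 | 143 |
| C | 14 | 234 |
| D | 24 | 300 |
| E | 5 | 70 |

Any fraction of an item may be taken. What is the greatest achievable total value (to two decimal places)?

Ratios (sorted): C 16.71, E 14.00, D 12.50, B 7.53, A 2.42
take C (14 @ 234); take E (5 @ 70); take D (24 @ 300); take B (19 @ 143). Capacity used 62/62.
Total value = 747.00

747.00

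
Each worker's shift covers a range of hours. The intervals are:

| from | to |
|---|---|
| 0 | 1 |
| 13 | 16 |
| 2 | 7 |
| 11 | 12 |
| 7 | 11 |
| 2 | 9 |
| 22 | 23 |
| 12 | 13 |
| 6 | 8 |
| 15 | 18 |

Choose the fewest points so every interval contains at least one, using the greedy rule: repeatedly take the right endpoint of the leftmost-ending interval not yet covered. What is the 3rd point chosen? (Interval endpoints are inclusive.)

12

Sorted: [0,1] [2,7] [6,8] [2,9] [7,11] [11,12] [12,13] [13,16] [15,18] [22,23]
{[0,1]} hit by 1; {[2,7],[6,8],[2,9],[7,11]} hit by 7; {[11,12],[12,13]} hit by 12; {[13,16],[15,18]} hit by 16; {[22,23]} hit by 23.
Points: 1, 7, 12, 16, 23 (5 total).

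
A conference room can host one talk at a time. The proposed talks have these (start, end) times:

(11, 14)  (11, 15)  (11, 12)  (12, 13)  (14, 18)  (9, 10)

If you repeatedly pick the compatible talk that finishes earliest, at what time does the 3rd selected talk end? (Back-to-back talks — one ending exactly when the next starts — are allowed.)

Order by finish time; keep every interval that doesn't clash with the previous kept one.
Sorted by end: (9,10)  (11,12)  (12,13)  (11,14)  (11,15)  (14,18)
take (9,10); take (11,12); take (12,13); take (14,18).
Selected: (9,10) (11,12) (12,13) (14,18)

13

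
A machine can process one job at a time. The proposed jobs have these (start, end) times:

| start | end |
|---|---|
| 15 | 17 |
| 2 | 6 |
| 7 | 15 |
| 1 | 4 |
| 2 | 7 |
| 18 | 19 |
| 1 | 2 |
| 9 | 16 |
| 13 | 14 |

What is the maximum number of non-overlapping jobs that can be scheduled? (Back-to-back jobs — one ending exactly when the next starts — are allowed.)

Greedy by earliest finish: after sorting by end time, pick each interval compatible with the last pick.
By end time: (1,2), (1,4), (2,6), (2,7), (13,14), (7,15), (9,16), (15,17), (18,19).
Pick (1,2); next start ≥ 2 → (2,6); next start ≥ 6 → (13,14); next start ≥ 14 → (15,17); next start ≥ 17 → (18,19).
Selected 5 jobs.

5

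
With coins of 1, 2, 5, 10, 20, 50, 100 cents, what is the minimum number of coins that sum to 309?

Greedy: take as many of the largest coin as possible, then repeat with the remainder.
309 = 3×100 + 1×5 + 2×2
Total coins = 3 + 1 + 2 = 6

6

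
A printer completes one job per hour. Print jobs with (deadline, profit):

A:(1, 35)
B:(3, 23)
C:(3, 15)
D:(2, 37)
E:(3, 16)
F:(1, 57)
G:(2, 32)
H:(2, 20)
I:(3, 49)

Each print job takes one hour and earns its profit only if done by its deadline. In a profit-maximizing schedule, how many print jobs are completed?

3

Sort by profit descending; place each in the latest free slot ≤ its deadline.
Profit order: F=57 I=49 D=37 A=35 G=32 B=23 H=20 E=16 C=15
Assign: F→slot 1, I→slot 3, D→slot 2, A skipped, G skipped, B skipped, H skipped, E skipped, C skipped.
Slots: [1:F] [2:D] [3:I]
3 of 9 scheduled.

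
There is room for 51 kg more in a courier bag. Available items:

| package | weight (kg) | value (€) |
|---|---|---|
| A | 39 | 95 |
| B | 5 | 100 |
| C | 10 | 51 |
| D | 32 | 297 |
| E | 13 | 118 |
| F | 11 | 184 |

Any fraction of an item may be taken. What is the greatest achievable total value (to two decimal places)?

Order: B (100/5=20.00) > F (184/11=16.73) > D (297/32=9.28) > E (118/13=9.08) > C (51/10=5.10) > A (95/39=2.44)
Fill: take B (5 @ 100) → take F (11 @ 184) → take D (32 @ 297) → take 3/13 of E → 27.23; 51/51 used.
Total value = 608.23

608.23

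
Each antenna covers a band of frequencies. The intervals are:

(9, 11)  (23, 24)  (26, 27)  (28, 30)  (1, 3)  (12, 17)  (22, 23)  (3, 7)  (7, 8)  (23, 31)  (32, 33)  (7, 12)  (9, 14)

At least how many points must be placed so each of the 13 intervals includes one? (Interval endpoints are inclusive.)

Sorted: [1,3] [3,7] [7,8] [9,11] [7,12] [9,14] [12,17] [22,23] [23,24] [26,27] [28,30] [23,31] [32,33]
{[1,3],[3,7]} hit by 3; {[7,8]} hit by 8; {[9,11],[7,12],[9,14]} hit by 11; {[12,17]} hit by 17; {[22,23],[23,24]} hit by 23; {[26,27]} hit by 27; {[28,30],[23,31]} hit by 30; {[32,33]} hit by 33.
Points: 3, 8, 11, 17, 23, 27, 30, 33 (8 total).

8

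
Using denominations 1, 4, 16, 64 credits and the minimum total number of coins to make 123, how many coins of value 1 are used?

3

123 − 1×64→59 − 3×16→11 − 2×4→3 − 3×1→0
Count of 1: 3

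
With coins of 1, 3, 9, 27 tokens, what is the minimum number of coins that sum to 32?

4

32 − 1×27→5 − 1×3→2 − 2×1→0
Total coins = 1 + 1 + 2 = 4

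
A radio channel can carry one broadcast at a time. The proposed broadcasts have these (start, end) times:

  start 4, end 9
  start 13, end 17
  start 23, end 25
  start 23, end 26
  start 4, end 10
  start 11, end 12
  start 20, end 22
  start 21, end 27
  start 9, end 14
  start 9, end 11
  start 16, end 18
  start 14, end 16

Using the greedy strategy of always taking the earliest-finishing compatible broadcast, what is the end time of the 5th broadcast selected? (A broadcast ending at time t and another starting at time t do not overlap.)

18

By end time: (4,9), (4,10), (9,11), (11,12), (9,14), (14,16), (13,17), (16,18), (20,22), (23,25), (23,26), (21,27).
Pick (4,9); next start ≥ 9 → (9,11); next start ≥ 11 → (11,12); next start ≥ 12 → (14,16); next start ≥ 16 → (16,18); next start ≥ 18 → (20,22); next start ≥ 22 → (23,25).
Selected: (4,9) (9,11) (11,12) (14,16) (16,18) (20,22) (23,25)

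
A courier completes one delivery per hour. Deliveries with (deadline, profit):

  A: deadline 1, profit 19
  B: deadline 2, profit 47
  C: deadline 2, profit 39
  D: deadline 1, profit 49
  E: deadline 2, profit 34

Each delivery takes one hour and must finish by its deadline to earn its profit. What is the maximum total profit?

Sort by profit descending; place each in the latest free slot ≤ its deadline.
Profit order: D=49 B=47 C=39 E=34 A=19
Assign: D→slot 1, B→slot 2, C skipped, E skipped, A skipped.
Slots: [1:D] [2:B]
Profit = 49 + 47 = 96

96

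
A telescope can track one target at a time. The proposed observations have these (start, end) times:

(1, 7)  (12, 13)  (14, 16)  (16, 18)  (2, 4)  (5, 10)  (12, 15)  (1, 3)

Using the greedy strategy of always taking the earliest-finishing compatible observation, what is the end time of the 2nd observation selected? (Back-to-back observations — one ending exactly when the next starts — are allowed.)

10

Sorted by end: (1,3)  (2,4)  (1,7)  (5,10)  (12,13)  (12,15)  (14,16)  (16,18)
take (1,3); take (5,10); take (12,13); take (14,16); take (16,18).
Selected: (1,3) (5,10) (12,13) (14,16) (16,18)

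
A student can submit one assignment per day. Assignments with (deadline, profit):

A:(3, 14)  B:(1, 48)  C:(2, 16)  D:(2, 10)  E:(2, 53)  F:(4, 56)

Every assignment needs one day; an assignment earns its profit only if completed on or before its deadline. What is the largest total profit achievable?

Take jobs in profit order; each goes to the latest open slot no later than its deadline.
By profit: F(d4,56), E(d2,53), B(d1,48), C(d2,16), A(d3,14), D(d2,10)
F→slot 4; E→slot 2; B→slot 1; C skipped; A→slot 3; D skipped.
Profit = 48 + 53 + 14 + 56 = 171

171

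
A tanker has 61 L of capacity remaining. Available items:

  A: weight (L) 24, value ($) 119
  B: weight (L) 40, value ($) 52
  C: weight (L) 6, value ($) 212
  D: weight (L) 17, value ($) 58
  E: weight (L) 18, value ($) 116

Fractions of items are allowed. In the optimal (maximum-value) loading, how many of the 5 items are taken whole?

3

Greedy by value/weight ratio, highest first.
Ratios (sorted): C 35.33, E 6.44, A 4.96, D 3.41, B 1.30
take C (6 @ 212); take E (18 @ 116); take A (24 @ 119); take 13/17 of D → 44.35. Capacity used 61/61.
3 item(s) taken whole; one partial (take 13/17 of D).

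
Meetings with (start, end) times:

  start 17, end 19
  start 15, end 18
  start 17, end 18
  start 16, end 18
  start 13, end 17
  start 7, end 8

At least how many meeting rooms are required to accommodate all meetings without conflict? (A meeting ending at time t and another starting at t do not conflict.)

4

The answer is the maximum number of intervals overlapping at any instant.
Events (time:±→running): 7:+→1 8:-→0 13:+→1 15:+→2 16:+→3 17:-→2 17:+→3 17:+→4 … peak 4.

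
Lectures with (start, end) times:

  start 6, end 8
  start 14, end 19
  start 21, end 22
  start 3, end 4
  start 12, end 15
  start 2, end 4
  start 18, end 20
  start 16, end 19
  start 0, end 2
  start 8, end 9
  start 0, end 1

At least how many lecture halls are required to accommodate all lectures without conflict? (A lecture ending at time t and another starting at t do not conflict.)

Count concurrent intervals with a sweep; the peak is the room count.
Events (time:±→running): 0:+→1 0:+→2 1:-→1 2:-→0 2:+→1 3:+→2 4:-→1 4:-→0 6:+→1 8:-→0 8:+→1 9:-→0 12:+→1 14:+→2 15:-→1 16:+→2 18:+→3 … peak 3.

3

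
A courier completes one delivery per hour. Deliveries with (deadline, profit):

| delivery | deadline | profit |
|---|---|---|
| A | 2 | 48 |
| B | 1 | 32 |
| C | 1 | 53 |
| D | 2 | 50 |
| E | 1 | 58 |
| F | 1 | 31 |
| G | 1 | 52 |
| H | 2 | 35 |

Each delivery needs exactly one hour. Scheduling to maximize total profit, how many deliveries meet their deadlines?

By profit: E(d1,58), C(d1,53), G(d1,52), D(d2,50), A(d2,48), H(d2,35), B(d1,32), F(d1,31)
E→slot 1; C skipped; G skipped; D→slot 2; A skipped; H skipped; B skipped; F skipped.
2 of 8 scheduled.

2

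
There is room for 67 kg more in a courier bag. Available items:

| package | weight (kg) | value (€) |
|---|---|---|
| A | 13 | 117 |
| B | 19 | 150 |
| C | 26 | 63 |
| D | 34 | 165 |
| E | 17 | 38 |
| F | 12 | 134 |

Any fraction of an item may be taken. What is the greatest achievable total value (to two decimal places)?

Greedy by value/weight ratio, highest first.
Order: F (134/12=11.17) > A (117/13=9.00) > B (150/19=7.89) > D (165/34=4.85) > C (63/26=2.42) > E (38/17=2.24)
Fill: take F (12 @ 134) → take A (13 @ 117) → take B (19 @ 150) → take 23/34 of D → 111.62; 67/67 used.
Total value = 512.62

512.62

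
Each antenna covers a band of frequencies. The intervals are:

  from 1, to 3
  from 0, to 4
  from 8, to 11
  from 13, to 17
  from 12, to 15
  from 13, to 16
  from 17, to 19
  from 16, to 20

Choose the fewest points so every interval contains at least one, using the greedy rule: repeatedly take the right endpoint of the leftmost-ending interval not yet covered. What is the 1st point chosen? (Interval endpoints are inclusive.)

Process intervals by earliest right end; each time one isn't hit yet, stab at its right endpoint.
Sorted: [1,3] [0,4] [8,11] [12,15] [13,16] [13,17] [17,19] [16,20]
{[1,3],[0,4]} hit by 3; {[8,11]} hit by 11; {[12,15],[13,16],[13,17]} hit by 15; {[17,19],[16,20]} hit by 19.
Points: 3, 11, 15, 19 (4 total).

3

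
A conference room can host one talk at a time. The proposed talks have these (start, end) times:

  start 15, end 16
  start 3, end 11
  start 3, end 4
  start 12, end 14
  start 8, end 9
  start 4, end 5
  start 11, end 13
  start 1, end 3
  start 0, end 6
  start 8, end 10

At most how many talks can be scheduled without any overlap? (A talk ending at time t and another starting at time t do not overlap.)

Sort by end time and greedily take each interval whose start is ≥ the last chosen end.
By end time: (1,3), (3,4), (4,5), (0,6), (8,9), (8,10), (3,11), (11,13), (12,14), (15,16).
Pick (1,3); next start ≥ 3 → (3,4); next start ≥ 4 → (4,5); next start ≥ 5 → (8,9); next start ≥ 9 → (11,13); next start ≥ 13 → (15,16).
Selected 6 talks.

6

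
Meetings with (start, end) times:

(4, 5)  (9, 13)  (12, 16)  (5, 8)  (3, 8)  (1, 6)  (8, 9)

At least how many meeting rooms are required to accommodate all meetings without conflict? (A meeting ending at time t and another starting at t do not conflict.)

3

The answer is the maximum number of intervals overlapping at any instant.
Events (time:±→running): 1:+→1 3:+→2 4:+→3 … peak 3.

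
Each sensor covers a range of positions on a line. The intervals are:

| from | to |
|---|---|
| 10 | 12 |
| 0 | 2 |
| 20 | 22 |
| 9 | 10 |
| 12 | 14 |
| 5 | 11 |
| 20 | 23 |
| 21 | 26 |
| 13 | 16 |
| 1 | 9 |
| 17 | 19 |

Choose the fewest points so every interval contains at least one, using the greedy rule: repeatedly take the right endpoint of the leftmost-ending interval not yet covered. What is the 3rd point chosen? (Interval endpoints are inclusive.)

14

Process intervals by earliest right end; each time one isn't hit yet, stab at its right endpoint.
By right end: [0,2]  [1,9]  [9,10]  [5,11]  [10,12]  [12,14]  [13,16]  [17,19]  [20,22]  [20,23]  [21,26]
[0,2] uncovered → point at 2; [9,10] uncovered → point at 10; [12,14] uncovered → point at 14; [17,19] uncovered → point at 19; [20,22] uncovered → point at 22.
Points: 2, 10, 14, 19, 22 (5 total).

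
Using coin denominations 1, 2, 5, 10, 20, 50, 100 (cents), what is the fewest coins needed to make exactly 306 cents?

5

Greedy: take as many of the largest coin as possible, then repeat with the remainder.
306 − 3×100→6 − 1×5→1 − 1×1→0
Total coins = 3 + 1 + 1 = 5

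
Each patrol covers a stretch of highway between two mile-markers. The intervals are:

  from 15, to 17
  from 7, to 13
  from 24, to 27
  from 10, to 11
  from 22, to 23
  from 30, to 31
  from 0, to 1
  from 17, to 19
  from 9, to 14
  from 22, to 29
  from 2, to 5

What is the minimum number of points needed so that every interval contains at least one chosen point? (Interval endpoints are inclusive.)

By right end: [0,1]  [2,5]  [10,11]  [7,13]  [9,14]  [15,17]  [17,19]  [22,23]  [24,27]  [22,29]  [30,31]
[0,1] uncovered → point at 1; [2,5] uncovered → point at 5; [10,11] uncovered → point at 11; [15,17] uncovered → point at 17; [22,23] uncovered → point at 23; [24,27] uncovered → point at 27; [30,31] uncovered → point at 31.
Points: 1, 5, 11, 17, 23, 27, 31 (7 total).

7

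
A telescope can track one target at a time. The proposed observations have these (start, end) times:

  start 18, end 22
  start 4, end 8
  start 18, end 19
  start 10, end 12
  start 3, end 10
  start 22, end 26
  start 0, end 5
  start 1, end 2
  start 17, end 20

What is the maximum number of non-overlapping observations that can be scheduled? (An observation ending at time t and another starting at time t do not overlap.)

Sort by end time and greedily take each interval whose start is ≥ the last chosen end.
By end time: (1,2), (0,5), (4,8), (3,10), (10,12), (18,19), (17,20), (18,22), (22,26).
Pick (1,2); next start ≥ 2 → (4,8); next start ≥ 8 → (10,12); next start ≥ 12 → (18,19); next start ≥ 19 → (22,26).
Selected 5 observations.

5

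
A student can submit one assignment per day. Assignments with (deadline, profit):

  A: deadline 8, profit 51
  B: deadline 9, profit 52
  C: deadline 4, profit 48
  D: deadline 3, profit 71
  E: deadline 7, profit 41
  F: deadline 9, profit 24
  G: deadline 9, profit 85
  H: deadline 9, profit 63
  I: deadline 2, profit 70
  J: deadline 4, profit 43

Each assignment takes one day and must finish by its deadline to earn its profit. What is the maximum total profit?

Take jobs in profit order; each goes to the latest open slot no later than its deadline.
Profit order: G=85 D=71 I=70 H=63 B=52 A=51 C=48 J=43 E=41 F=24
Assign: G→slot 9, D→slot 3, I→slot 2, H→slot 8, B→slot 7, A→slot 6, C→slot 4, J→slot 1, E→slot 5, F skipped.
Slots: [1:J] [2:I] [3:D] [4:C] [5:E] [6:A] [7:B] [8:H] [9:G]
Profit = 43 + 70 + 71 + 48 + 41 + 51 + 52 + 63 + 85 = 524

524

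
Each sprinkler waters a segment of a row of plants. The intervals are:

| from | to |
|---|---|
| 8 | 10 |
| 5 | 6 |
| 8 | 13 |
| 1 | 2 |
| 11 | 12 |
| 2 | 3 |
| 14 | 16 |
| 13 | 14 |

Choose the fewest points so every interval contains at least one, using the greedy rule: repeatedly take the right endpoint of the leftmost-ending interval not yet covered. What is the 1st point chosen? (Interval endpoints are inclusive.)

Process intervals by earliest right end; each time one isn't hit yet, stab at its right endpoint.
By right end: [1,2]  [2,3]  [5,6]  [8,10]  [11,12]  [8,13]  [13,14]  [14,16]
[1,2] uncovered → point at 2; [5,6] uncovered → point at 6; [8,10] uncovered → point at 10; [11,12] uncovered → point at 12; [13,14] uncovered → point at 14.
Points: 2, 6, 10, 12, 14 (5 total).

2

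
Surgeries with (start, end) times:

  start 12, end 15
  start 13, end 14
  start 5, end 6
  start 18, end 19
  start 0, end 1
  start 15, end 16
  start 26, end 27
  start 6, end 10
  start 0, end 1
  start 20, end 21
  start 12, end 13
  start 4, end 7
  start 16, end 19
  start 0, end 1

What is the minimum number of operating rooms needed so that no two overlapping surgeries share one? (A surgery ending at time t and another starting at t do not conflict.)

3

Events (time:±→running): 0:+→1 0:+→2 0:+→3 … peak 3.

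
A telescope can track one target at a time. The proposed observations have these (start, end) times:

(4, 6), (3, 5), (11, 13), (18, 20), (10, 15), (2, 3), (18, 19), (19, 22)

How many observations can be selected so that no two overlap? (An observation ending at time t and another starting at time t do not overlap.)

Sorted by end: (2,3)  (3,5)  (4,6)  (11,13)  (10,15)  (18,19)  (18,20)  (19,22)
take (2,3); take (3,5); take (11,13); take (18,19); take (19,22).
Selected 5 observations.

5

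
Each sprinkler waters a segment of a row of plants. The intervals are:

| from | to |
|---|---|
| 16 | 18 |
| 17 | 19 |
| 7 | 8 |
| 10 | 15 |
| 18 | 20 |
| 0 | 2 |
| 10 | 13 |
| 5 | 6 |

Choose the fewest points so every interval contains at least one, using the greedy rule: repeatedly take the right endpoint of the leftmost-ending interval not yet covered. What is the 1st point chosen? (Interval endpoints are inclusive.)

Sorted: [0,2] [5,6] [7,8] [10,13] [10,15] [16,18] [17,19] [18,20]
{[0,2]} hit by 2; {[5,6]} hit by 6; {[7,8]} hit by 8; {[10,13],[10,15]} hit by 13; {[16,18],[17,19],[18,20]} hit by 18.
Points: 2, 6, 8, 13, 18 (5 total).

2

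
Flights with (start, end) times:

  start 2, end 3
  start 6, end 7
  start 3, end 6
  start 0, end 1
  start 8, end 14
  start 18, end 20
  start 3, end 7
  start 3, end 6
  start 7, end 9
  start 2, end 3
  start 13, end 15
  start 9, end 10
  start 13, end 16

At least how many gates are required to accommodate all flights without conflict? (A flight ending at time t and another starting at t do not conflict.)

3

starts: [0, 2, 2, 3, 3, 3, 6, 7, 8, 9, 13, 13, 18]
ends:   [1, 3, 3, 6, 6, 7, 7, 9, 10, 14, 15, 16, 20]
s0→1 e1→0 s2→1 s2→2 e3→1 e3→0 s3→1 s3→2 s3→3  — peak 3.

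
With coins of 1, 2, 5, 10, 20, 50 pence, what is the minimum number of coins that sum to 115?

4

Use the largest denomination that fits, subtract, and repeat.
115 − 2×50→15 − 1×10→5 − 1×5→0
Total coins = 2 + 1 + 1 = 4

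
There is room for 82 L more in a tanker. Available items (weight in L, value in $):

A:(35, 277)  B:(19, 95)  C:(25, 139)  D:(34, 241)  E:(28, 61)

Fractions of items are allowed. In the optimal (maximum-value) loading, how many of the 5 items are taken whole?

2

Greedy by value/weight ratio, highest first.
Ratios (sorted): A 7.91, D 7.09, C 5.56, B 5.00, E 2.18
take A (35 @ 277); take D (34 @ 241); take 13/25 of C → 72.28. Capacity used 82/82.
2 item(s) taken whole; one partial (take 13/25 of C).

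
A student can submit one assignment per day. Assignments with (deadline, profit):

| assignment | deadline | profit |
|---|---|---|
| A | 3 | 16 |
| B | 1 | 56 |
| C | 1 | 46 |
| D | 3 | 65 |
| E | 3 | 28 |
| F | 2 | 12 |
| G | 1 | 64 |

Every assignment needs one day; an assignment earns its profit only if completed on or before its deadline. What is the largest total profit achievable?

Take jobs in profit order; each goes to the latest open slot no later than its deadline.
Profit order: D=65 G=64 B=56 C=46 E=28 A=16 F=12
Assign: D→slot 3, G→slot 1, B skipped, C skipped, E→slot 2, A skipped, F skipped.
Slots: [1:G] [2:E] [3:D]
Profit = 64 + 28 + 65 = 157

157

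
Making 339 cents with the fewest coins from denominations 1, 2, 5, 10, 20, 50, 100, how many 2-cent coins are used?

339 = 3×100 + 1×20 + 1×10 + 1×5 + 2×2
Count of 2: 2

2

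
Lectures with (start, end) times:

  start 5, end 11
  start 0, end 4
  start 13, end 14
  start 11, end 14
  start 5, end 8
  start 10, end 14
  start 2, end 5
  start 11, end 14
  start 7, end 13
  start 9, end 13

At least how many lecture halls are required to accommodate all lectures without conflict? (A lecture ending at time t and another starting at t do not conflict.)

Events (time:±→running): 0:+→1 2:+→2 4:-→1 5:-→0 5:+→1 5:+→2 7:+→3 8:-→2 9:+→3 10:+→4 11:-→3 11:+→4 11:+→5 … peak 5.

5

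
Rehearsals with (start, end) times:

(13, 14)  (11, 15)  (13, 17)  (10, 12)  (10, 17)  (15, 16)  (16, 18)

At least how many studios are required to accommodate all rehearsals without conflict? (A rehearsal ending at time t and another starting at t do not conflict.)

Count concurrent intervals with a sweep; the peak is the room count.
starts: [10, 10, 11, 13, 13, 15, 16]
ends:   [12, 14, 15, 16, 17, 17, 18]
s10→1 s10→2 s11→3 e12→2 s13→3 s13→4  — peak 4.

4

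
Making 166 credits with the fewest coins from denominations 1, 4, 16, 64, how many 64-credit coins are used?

2

Use the largest denomination that fits, subtract, and repeat.
166 = 2×64 + 2×16 + 1×4 + 2×1
Count of 64: 2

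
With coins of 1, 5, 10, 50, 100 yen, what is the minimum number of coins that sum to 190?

6

Use the largest denomination that fits, subtract, and repeat.
190 = 1×100 + 1×50 + 4×10
Total coins = 1 + 1 + 4 = 6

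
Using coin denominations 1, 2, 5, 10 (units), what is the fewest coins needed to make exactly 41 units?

5

Greedy: take as many of the largest coin as possible, then repeat with the remainder.
41 = 4×10 + 1×1
Total coins = 4 + 1 = 5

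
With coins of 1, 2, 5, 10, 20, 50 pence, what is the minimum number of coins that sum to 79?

5

Greedy: take as many of the largest coin as possible, then repeat with the remainder.
79 − 1×50→29 − 1×20→9 − 1×5→4 − 2×2→0
Total coins = 1 + 1 + 1 + 2 = 5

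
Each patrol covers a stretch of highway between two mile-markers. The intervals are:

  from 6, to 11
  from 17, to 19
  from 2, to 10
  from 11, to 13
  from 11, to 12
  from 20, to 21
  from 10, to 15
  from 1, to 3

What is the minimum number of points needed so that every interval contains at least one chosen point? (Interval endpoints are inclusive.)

4

Sort by right endpoint; whenever an interval is uncovered, place a point at its right end.
By right end: [1,3]  [2,10]  [6,11]  [11,12]  [11,13]  [10,15]  [17,19]  [20,21]
[1,3] uncovered → point at 3; [6,11] uncovered → point at 11; [17,19] uncovered → point at 19; [20,21] uncovered → point at 21.
Points: 3, 11, 19, 21 (4 total).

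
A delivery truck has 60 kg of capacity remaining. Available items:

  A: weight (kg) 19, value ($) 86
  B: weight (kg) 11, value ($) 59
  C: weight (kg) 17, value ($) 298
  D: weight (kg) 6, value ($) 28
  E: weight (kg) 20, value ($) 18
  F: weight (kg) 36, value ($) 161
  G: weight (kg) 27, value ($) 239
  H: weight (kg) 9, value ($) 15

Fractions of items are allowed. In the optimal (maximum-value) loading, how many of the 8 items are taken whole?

3

Sort by value per unit weight and fill in that order.
Ratios (sorted): C 17.53, G 8.85, B 5.36, D 4.67, A 4.53, F 4.47, H 1.67, E 0.90
take C (17 @ 298); take G (27 @ 239); take B (11 @ 59); take 5/6 of D → 23.33. Capacity used 60/60.
3 item(s) taken whole; one partial (take 5/6 of D).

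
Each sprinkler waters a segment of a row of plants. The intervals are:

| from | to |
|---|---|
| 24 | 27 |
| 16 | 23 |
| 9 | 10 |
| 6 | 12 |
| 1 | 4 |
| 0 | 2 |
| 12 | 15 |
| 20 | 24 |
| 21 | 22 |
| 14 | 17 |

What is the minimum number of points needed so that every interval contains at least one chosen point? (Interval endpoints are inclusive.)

Sort by right endpoint; whenever an interval is uncovered, place a point at its right end.
Sorted: [0,2] [1,4] [9,10] [6,12] [12,15] [14,17] [21,22] [16,23] [20,24] [24,27]
{[0,2],[1,4]} hit by 2; {[9,10],[6,12]} hit by 10; {[12,15],[14,17]} hit by 15; {[21,22],[16,23],[20,24]} hit by 22; {[24,27]} hit by 27.
Points: 2, 10, 15, 22, 27 (5 total).

5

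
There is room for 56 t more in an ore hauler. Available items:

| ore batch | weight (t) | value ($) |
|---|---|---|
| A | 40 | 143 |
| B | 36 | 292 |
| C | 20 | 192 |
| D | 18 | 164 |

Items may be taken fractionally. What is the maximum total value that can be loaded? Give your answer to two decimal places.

Sort by value per unit weight and fill in that order.
Ratios (sorted): C 9.60, D 9.11, B 8.11, A 3.58
take C (20 @ 192); take D (18 @ 164); take 18/36 of B → 146.00. Capacity used 56/56.
Total value = 502.00

502.00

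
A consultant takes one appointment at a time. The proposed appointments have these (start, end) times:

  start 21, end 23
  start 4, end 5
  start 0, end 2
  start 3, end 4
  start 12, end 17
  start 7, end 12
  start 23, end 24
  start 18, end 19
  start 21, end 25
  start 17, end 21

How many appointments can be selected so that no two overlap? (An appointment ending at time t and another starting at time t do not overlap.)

Sorted by end: (0,2)  (3,4)  (4,5)  (7,12)  (12,17)  (18,19)  (17,21)  (21,23)  (23,24)  (21,25)
take (0,2); take (3,4); take (4,5); take (7,12); take (12,17); take (18,19); skip (17,21); take (21,23); take (23,24); skip (21,25).
Selected 8 appointments.

8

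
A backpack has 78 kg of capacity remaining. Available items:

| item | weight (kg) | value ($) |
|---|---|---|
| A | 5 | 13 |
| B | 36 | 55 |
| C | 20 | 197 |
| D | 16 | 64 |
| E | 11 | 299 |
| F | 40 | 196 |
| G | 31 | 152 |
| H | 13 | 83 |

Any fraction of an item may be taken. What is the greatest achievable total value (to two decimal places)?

Greedy by value/weight ratio, highest first.
Order: E (299/11=27.18) > C (197/20=9.85) > H (83/13=6.38) > G (152/31=4.90) > F (196/40=4.90) > D (64/16=4.00) > A (13/5=2.60) > B (55/36=1.53)
Fill: take E (11 @ 299) → take C (20 @ 197) → take H (13 @ 83) → take G (31 @ 152) → take 3/40 of F → 14.70; 78/78 used.
Total value = 745.70

745.70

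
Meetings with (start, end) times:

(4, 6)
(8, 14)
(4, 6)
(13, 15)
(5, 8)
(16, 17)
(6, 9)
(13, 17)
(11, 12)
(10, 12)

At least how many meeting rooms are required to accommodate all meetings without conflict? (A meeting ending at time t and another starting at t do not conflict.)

starts: [4, 4, 5, 6, 8, 10, 11, 13, 13, 16]
ends:   [6, 6, 8, 9, 12, 12, 14, 15, 17, 17]
s4→1 s4→2 s5→3  — peak 3.

3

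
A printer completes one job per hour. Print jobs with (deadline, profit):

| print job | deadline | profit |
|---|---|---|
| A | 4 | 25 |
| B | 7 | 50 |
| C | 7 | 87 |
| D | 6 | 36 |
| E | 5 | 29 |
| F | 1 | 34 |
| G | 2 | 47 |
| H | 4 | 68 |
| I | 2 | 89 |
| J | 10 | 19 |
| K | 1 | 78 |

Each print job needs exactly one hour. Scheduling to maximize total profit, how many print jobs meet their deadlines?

8

By profit: I(d2,89), C(d7,87), K(d1,78), H(d4,68), B(d7,50), G(d2,47), D(d6,36), F(d1,34), E(d5,29), A(d4,25), J(d10,19)
I→slot 2; C→slot 7; K→slot 1; H→slot 4; B→slot 6; G skipped; D→slot 5; F skipped; E→slot 3; A skipped; J→slot 10.
8 of 11 scheduled.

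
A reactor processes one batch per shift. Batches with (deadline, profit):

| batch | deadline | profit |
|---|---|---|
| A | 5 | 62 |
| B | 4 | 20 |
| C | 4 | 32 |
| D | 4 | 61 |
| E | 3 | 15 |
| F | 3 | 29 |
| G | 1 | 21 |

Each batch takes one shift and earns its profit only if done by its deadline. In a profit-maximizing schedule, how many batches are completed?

5

Take jobs in profit order; each goes to the latest open slot no later than its deadline.
Profit order: A=62 D=61 C=32 F=29 G=21 B=20 E=15
Assign: A→slot 5, D→slot 4, C→slot 3, F→slot 2, G→slot 1, B skipped, E skipped.
Slots: [1:G] [2:F] [3:C] [4:D] [5:A]
5 of 7 scheduled.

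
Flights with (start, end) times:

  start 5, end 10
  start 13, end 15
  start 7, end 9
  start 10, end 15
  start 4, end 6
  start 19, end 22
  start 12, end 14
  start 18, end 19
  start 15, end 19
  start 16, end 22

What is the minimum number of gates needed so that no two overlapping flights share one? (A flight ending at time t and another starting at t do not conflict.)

starts: [4, 5, 7, 10, 12, 13, 15, 16, 18, 19]
ends:   [6, 9, 10, 14, 15, 15, 19, 19, 22, 22]
s4→1 s5→2 e6→1 s7→2 e9→1 e10→0 s10→1 s12→2 s13→3  — peak 3.

3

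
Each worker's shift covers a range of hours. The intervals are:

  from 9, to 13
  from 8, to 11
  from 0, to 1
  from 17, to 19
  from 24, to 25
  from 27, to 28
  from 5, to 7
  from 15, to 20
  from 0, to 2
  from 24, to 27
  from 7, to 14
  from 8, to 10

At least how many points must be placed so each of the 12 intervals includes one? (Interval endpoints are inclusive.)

6

Process intervals by earliest right end; each time one isn't hit yet, stab at its right endpoint.
Sorted: [0,1] [0,2] [5,7] [8,10] [8,11] [9,13] [7,14] [17,19] [15,20] [24,25] [24,27] [27,28]
{[0,1],[0,2]} hit by 1; {[5,7]} hit by 7; {[8,10],[8,11],[9,13],[7,14]} hit by 10; {[17,19],[15,20]} hit by 19; {[24,25],[24,27]} hit by 25; {[27,28]} hit by 28.
Points: 1, 7, 10, 19, 25, 28 (6 total).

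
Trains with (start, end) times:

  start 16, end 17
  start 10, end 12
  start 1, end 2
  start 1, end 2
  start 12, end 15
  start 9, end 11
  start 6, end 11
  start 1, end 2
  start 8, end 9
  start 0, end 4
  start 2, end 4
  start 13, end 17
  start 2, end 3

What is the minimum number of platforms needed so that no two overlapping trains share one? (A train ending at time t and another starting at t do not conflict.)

Events (time:±→running): 0:+→1 1:+→2 1:+→3 1:+→4 … peak 4.

4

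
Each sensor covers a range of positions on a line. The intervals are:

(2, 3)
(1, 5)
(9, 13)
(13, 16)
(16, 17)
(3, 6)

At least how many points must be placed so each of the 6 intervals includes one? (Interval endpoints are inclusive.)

By right end: [2,3]  [1,5]  [3,6]  [9,13]  [13,16]  [16,17]
[2,3] uncovered → point at 3; [9,13] uncovered → point at 13; [16,17] uncovered → point at 17.
Points: 3, 13, 17 (3 total).

3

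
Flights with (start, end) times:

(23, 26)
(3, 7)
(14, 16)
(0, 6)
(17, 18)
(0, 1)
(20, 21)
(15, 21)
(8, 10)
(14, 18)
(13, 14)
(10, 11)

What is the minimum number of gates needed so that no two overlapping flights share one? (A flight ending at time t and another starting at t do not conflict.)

Events (time:±→running): 0:+→1 0:+→2 1:-→1 3:+→2 6:-→1 7:-→0 8:+→1 10:-→0 10:+→1 11:-→0 13:+→1 14:-→0 14:+→1 14:+→2 15:+→3 … peak 3.

3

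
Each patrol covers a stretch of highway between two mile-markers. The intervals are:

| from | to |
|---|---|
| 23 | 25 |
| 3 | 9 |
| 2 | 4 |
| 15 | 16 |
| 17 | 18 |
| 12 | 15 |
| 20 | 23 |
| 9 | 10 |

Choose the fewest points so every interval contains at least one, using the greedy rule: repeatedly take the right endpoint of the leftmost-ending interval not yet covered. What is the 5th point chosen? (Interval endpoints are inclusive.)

23

Process intervals by earliest right end; each time one isn't hit yet, stab at its right endpoint.
By right end: [2,4]  [3,9]  [9,10]  [12,15]  [15,16]  [17,18]  [20,23]  [23,25]
[2,4] uncovered → point at 4; [9,10] uncovered → point at 10; [12,15] uncovered → point at 15; [17,18] uncovered → point at 18; [20,23] uncovered → point at 23.
Points: 4, 10, 15, 18, 23 (5 total).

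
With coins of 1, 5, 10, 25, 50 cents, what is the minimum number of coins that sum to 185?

5

185 = 3×50 + 1×25 + 1×10
Total coins = 3 + 1 + 1 = 5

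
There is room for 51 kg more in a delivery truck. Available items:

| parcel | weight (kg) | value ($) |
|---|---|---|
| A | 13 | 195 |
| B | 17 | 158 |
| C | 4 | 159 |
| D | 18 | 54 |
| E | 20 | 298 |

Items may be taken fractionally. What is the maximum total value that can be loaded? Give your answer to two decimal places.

782.12

Order: C (159/4=39.75) > A (195/13=15.00) > E (298/20=14.90) > B (158/17=9.29) > D (54/18=3.00)
Fill: take C (4 @ 159) → take A (13 @ 195) → take E (20 @ 298) → take 14/17 of B → 130.12; 51/51 used.
Total value = 782.12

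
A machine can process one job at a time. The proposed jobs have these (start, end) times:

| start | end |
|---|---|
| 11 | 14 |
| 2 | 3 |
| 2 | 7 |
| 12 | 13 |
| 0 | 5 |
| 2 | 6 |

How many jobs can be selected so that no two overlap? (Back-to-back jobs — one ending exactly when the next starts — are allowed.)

2

Order by finish time; keep every interval that doesn't clash with the previous kept one.
By end time: (2,3), (0,5), (2,6), (2,7), (12,13), (11,14).
Pick (2,3); next start ≥ 3 → (12,13).
Selected 2 jobs.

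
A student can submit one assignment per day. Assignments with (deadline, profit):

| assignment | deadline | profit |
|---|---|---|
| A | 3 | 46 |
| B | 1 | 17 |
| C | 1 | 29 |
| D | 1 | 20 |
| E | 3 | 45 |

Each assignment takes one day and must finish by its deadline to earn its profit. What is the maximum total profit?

120

Take jobs in profit order; each goes to the latest open slot no later than its deadline.
By profit: A(d3,46), E(d3,45), C(d1,29), D(d1,20), B(d1,17)
A→slot 3; E→slot 2; C→slot 1; D skipped; B skipped.
Profit = 29 + 45 + 46 = 120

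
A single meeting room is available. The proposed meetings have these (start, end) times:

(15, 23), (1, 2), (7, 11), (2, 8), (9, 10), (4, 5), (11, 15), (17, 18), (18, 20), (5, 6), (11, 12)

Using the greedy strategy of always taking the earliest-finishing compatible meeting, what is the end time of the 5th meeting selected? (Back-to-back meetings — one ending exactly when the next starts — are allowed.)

12

Sort by end time and greedily take each interval whose start is ≥ the last chosen end.
Sorted by end: (1,2)  (4,5)  (5,6)  (2,8)  (9,10)  (7,11)  (11,12)  (11,15)  (17,18)  (18,20)  (15,23)
take (1,2); take (4,5); take (5,6); take (9,10); take (11,12); skip (11,15); take (17,18); take (18,20); skip (15,23).
Selected: (1,2) (4,5) (5,6) (9,10) (11,12) (17,18) (18,20)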